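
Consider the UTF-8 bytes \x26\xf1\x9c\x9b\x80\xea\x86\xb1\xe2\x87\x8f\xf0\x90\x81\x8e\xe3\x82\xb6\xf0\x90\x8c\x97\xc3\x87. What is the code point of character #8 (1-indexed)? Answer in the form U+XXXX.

U+00C7

Offset 0: leading byte 0x26 = 00100110 → 1-byte char #1 = 26.
Offset 1: leading byte 0xF1 = 11110001 → 4-byte char #2 = F1 9C 9B 80.
Offset 5: leading byte 0xEA = 11101010 → 3-byte char #3 = EA 86 B1.
Offset 8: leading byte 0xE2 = 11100010 → 3-byte char #4 = E2 87 8F.
Offset 11: leading byte 0xF0 = 11110000 → 4-byte char #5 = F0 90 81 8E.
Offset 15: leading byte 0xE3 = 11100011 → 3-byte char #6 = E3 82 B6.
Offset 18: leading byte 0xF0 = 11110000 → 4-byte char #7 = F0 90 8C 97.
Offset 22: leading byte 0xC3 = 11000011 → 2-byte char #8 = C3 87.
Leading byte 0xC3 = 11000011 matches 110xxxxx → 2-byte sequence.
Byte 1: 0xC3 = 11000011, payload 00011 (5 bits).
Byte 2: 0x87 = 10000111 (10xxxxxx ✓), payload 000111.
Concatenate: 00011000111 = 0xC7 (11 bits → U+00C7).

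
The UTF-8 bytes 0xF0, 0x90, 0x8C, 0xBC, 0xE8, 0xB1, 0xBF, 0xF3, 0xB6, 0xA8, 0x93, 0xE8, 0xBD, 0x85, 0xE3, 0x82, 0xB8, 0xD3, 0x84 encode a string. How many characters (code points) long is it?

6

Byte at offset 0: 0xF0 = 11110000 → 4-byte char (#1). Advance 4.
Byte at offset 4: 0xE8 = 11101000 → 3-byte char (#2). Advance 3.
Byte at offset 7: 0xF3 = 11110011 → 4-byte char (#3). Advance 4.
Byte at offset 11: 0xE8 = 11101000 → 3-byte char (#4). Advance 3.
Byte at offset 14: 0xE3 = 11100011 → 3-byte char (#5). Advance 3.
Byte at offset 17: 0xD3 = 11010011 → 2-byte char (#6). Advance 2.
Reached end at offset 19 after 6 code points.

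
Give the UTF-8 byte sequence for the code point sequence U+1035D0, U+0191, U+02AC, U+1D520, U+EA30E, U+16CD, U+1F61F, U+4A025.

F4 83 97 90 C6 91 CA AC F0 9D 94 A0 F3 AA 8C 8E E1 9B 8D F0 9F 98 9F F1 8A 80 A5

U+1035D0: 4-byte form → F4 83 97 90.
U+0191: 2-byte form → C6 91.
U+02AC: 2-byte form → CA AC.
U+1D520: 4-byte form → F0 9D 94 A0.
U+EA30E: 4-byte form → F3 AA 8C 8E.
U+16CD: 3-byte form → E1 9B 8D.
U+1F61F: 4-byte form → F0 9F 98 9F.
U+4A025: 4-byte form → F1 8A 80 A5.
Concatenated (27 bytes): F4 83 97 90 C6 91 CA AC F0 9D 94 A0 F3 AA 8C 8E E1 9B 8D F0 9F 98 9F F1 8A 80 A5.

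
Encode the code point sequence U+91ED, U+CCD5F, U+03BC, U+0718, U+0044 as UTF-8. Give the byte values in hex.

E9 87 AD F3 8C B5 9F CE BC DC 98 44

U+91ED: 3-byte form → E9 87 AD.
U+CCD5F: 4-byte form → F3 8C B5 9F.
U+03BC: 2-byte form → CE BC.
U+0718: 2-byte form → DC 98.
U+0044: 1-byte form → 44.
Concatenated (12 bytes): E9 87 AD F3 8C B5 9F CE BC DC 98 44.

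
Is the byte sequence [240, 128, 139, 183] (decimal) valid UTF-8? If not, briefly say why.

Leading byte 0xF0 = 11110000 → 4-byte form.
Continuation bytes all match 10xxxxxx. Payload decodes to 0x2F7.
But 0x2F7 < 0x10000, the minimum for a 4-byte sequence — this is an overlong encoding.

invalid (overlong encoding)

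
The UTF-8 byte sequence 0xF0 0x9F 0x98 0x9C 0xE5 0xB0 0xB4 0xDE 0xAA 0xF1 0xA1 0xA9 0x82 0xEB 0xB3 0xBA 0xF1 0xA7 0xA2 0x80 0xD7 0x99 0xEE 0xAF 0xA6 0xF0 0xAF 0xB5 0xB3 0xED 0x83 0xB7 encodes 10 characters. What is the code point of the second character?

Offset 0: leading byte 0xF0 = 11110000 → 4-byte char #1 = F0 9F 98 9C.
Offset 4: leading byte 0xE5 = 11100101 → 3-byte char #2 = E5 B0 B4.
Leading byte 0xE5 = 11100101 matches 1110xxxx → 3-byte sequence.
Byte 1: 0xE5 = 11100101, payload 0101 (4 bits).
Byte 2: 0xB0 = 10110000 (10xxxxxx ✓), payload 110000.
Byte 3: 0xB4 = 10110100 (10xxxxxx ✓), payload 110100.
Concatenate: 0101110000110100 = 0x5C34 (16 bits → U+5C34).

U+5C34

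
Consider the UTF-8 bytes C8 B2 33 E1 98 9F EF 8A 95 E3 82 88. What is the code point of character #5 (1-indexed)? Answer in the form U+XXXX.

Offset 0: leading byte 0xC8 = 11001000 → 2-byte char #1 = C8 B2.
Offset 2: leading byte 0x33 = 00110011 → 1-byte char #2 = 33.
Offset 3: leading byte 0xE1 = 11100001 → 3-byte char #3 = E1 98 9F.
Offset 6: leading byte 0xEF = 11101111 → 3-byte char #4 = EF 8A 95.
Offset 9: leading byte 0xE3 = 11100011 → 3-byte char #5 = E3 82 88.
Leading byte 0xE3 = 11100011 matches 1110xxxx → 3-byte sequence.
Byte 1: 0xE3 = 11100011, payload 0011 (4 bits).
Byte 2: 0x82 = 10000010 (10xxxxxx ✓), payload 000010.
Byte 3: 0x88 = 10001000 (10xxxxxx ✓), payload 001000.
Concatenate: 0011000010001000 = 0x3088 (16 bits → U+3088).

U+3088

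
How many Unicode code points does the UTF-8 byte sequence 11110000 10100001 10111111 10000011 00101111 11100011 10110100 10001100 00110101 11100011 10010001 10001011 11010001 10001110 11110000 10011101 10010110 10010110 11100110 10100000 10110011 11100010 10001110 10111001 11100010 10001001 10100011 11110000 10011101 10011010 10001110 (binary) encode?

Byte at offset 0: 0xF0 = 11110000 → 4-byte char (#1). Advance 4.
Byte at offset 4: 0x2F = 00101111 → 1-byte char (#2). Advance 1.
Byte at offset 5: 0xE3 = 11100011 → 3-byte char (#3). Advance 3.
Byte at offset 8: 0x35 = 00110101 → 1-byte char (#4). Advance 1.
Byte at offset 9: 0xE3 = 11100011 → 3-byte char (#5). Advance 3.
Byte at offset 12: 0xD1 = 11010001 → 2-byte char (#6). Advance 2.
Byte at offset 14: 0xF0 = 11110000 → 4-byte char (#7). Advance 4.
Byte at offset 18: 0xE6 = 11100110 → 3-byte char (#8). Advance 3.
Byte at offset 21: 0xE2 = 11100010 → 3-byte char (#9). Advance 3.
Byte at offset 24: 0xE2 = 11100010 → 3-byte char (#10). Advance 3.
Byte at offset 27: 0xF0 = 11110000 → 4-byte char (#11). Advance 4.
Reached end at offset 31 after 11 code points.

11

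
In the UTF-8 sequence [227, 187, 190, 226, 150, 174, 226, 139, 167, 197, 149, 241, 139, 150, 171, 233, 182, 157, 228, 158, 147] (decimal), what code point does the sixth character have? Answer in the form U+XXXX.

Offset 0: leading byte 0xE3 = 11100011 → 3-byte char #1 = E3 BB BE.
Offset 3: leading byte 0xE2 = 11100010 → 3-byte char #2 = E2 96 AE.
Offset 6: leading byte 0xE2 = 11100010 → 3-byte char #3 = E2 8B A7.
Offset 9: leading byte 0xC5 = 11000101 → 2-byte char #4 = C5 95.
Offset 11: leading byte 0xF1 = 11110001 → 4-byte char #5 = F1 8B 96 AB.
Offset 15: leading byte 0xE9 = 11101001 → 3-byte char #6 = E9 B6 9D.
Leading byte 0xE9 = 11101001 matches 1110xxxx → 3-byte sequence.
Byte 1: 0xE9 = 11101001, payload 1001 (4 bits).
Byte 2: 0xB6 = 10110110 (10xxxxxx ✓), payload 110110.
Byte 3: 0x9D = 10011101 (10xxxxxx ✓), payload 011101.
Concatenate: 1001110110011101 = 0x9D9D (16 bits → U+9D9D).

U+9D9D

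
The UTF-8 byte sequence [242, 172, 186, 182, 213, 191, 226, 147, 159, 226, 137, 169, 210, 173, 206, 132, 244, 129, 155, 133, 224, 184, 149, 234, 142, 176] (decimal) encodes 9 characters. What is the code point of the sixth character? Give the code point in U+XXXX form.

Offset 0: leading byte 0xF2 = 11110010 → 4-byte char #1 = F2 AC BA B6.
Offset 4: leading byte 0xD5 = 11010101 → 2-byte char #2 = D5 BF.
Offset 6: leading byte 0xE2 = 11100010 → 3-byte char #3 = E2 93 9F.
Offset 9: leading byte 0xE2 = 11100010 → 3-byte char #4 = E2 89 A9.
Offset 12: leading byte 0xD2 = 11010010 → 2-byte char #5 = D2 AD.
Offset 14: leading byte 0xCE = 11001110 → 2-byte char #6 = CE 84.
Leading byte 0xCE = 11001110 matches 110xxxxx → 2-byte sequence.
Byte 1: 0xCE = 11001110, payload 01110 (5 bits).
Byte 2: 0x84 = 10000100 (10xxxxxx ✓), payload 000100.
Concatenate: 01110000100 = 0x384 (11 bits → U+0384).

U+0384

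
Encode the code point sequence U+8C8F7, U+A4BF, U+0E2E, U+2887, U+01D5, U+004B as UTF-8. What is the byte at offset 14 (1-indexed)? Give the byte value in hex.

0xC7

1-indexed offset 14 is 0-indexed offset 13.
U+8C8F7 → 4-byte form F2 8C A3 B7 at offsets 0–3.
U+A4BF → 3-byte form EA 92 BF at offsets 4–6.
U+0E2E → 3-byte form E0 B8 AE at offsets 7–9.
U+2887 → 3-byte form E2 A2 87 at offsets 10–12.
U+01D5 → 2-byte form C7 95 at offsets 13–14.
Offset 13 falls in char 5's range; it's byte 1 of C7 95 = 0xC7.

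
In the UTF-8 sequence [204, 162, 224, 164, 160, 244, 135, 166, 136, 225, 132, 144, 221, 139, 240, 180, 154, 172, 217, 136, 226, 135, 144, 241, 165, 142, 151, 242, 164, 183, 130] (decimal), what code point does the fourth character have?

U+1110

Offset 0: leading byte 0xCC = 11001100 → 2-byte char #1 = CC A2.
Offset 2: leading byte 0xE0 = 11100000 → 3-byte char #2 = E0 A4 A0.
Offset 5: leading byte 0xF4 = 11110100 → 4-byte char #3 = F4 87 A6 88.
Offset 9: leading byte 0xE1 = 11100001 → 3-byte char #4 = E1 84 90.
Leading byte 0xE1 = 11100001 matches 1110xxxx → 3-byte sequence.
Byte 1: 0xE1 = 11100001, payload 0001 (4 bits).
Byte 2: 0x84 = 10000100 (10xxxxxx ✓), payload 000100.
Byte 3: 0x90 = 10010000 (10xxxxxx ✓), payload 010000.
Concatenate: 0001000100010000 = 0x1110 (16 bits → U+1110).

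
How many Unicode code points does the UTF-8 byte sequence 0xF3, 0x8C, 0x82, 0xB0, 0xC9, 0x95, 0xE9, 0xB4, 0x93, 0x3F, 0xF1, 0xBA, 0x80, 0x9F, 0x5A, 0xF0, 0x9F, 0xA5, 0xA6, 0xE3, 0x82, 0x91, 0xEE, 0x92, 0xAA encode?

Byte at offset 0: 0xF3 = 11110011 → 4-byte char (#1). Advance 4.
Byte at offset 4: 0xC9 = 11001001 → 2-byte char (#2). Advance 2.
Byte at offset 6: 0xE9 = 11101001 → 3-byte char (#3). Advance 3.
Byte at offset 9: 0x3F = 00111111 → 1-byte char (#4). Advance 1.
Byte at offset 10: 0xF1 = 11110001 → 4-byte char (#5). Advance 4.
Byte at offset 14: 0x5A = 01011010 → 1-byte char (#6). Advance 1.
Byte at offset 15: 0xF0 = 11110000 → 4-byte char (#7). Advance 4.
Byte at offset 19: 0xE3 = 11100011 → 3-byte char (#8). Advance 3.
Byte at offset 22: 0xEE = 11101110 → 3-byte char (#9). Advance 3.
Reached end at offset 25 after 9 code points.

9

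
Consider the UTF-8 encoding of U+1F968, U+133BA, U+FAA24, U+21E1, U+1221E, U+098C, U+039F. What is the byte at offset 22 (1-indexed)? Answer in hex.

0x8C

1-indexed offset 22 is 0-indexed offset 21.
U+1F968 → 4-byte form F0 9F A5 A8 at offsets 0–3.
U+133BA → 4-byte form F0 93 8E BA at offsets 4–7.
U+FAA24 → 4-byte form F3 BA A8 A4 at offsets 8–11.
U+21E1 → 3-byte form E2 87 A1 at offsets 12–14.
U+1221E → 4-byte form F0 92 88 9E at offsets 15–18.
U+098C → 3-byte form E0 A6 8C at offsets 19–21.
Offset 21 falls in char 6's range; it's byte 3 of E0 A6 8C = 0x8C.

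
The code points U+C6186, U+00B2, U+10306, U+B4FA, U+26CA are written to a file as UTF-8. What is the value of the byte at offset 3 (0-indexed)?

U+C6186 → 4-byte form F3 86 86 86 at offsets 0–3.
Offset 3 falls in char 1's range; it's byte 4 of F3 86 86 86 = 0x86.

0x86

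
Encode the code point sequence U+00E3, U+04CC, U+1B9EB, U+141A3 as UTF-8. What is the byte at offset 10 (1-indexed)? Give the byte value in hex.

1-indexed offset 10 is 0-indexed offset 9.
U+00E3 → 2-byte form C3 A3 at offsets 0–1.
U+04CC → 2-byte form D3 8C at offsets 2–3.
U+1B9EB → 4-byte form F0 9B A7 AB at offsets 4–7.
U+141A3 → 4-byte form F0 94 86 A3 at offsets 8–11.
Offset 9 falls in char 4's range; it's byte 2 of F0 94 86 A3 = 0x94.

0x94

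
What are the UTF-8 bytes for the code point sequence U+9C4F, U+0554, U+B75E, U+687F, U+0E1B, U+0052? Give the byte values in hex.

U+9C4F: 3-byte form → E9 B1 8F.
U+0554: 2-byte form → D5 94.
U+B75E: 3-byte form → EB 9D 9E.
U+687F: 3-byte form → E6 A1 BF.
U+0E1B: 3-byte form → E0 B8 9B.
U+0052: 1-byte form → 52.
Concatenated (15 bytes): E9 B1 8F D5 94 EB 9D 9E E6 A1 BF E0 B8 9B 52.

E9 B1 8F D5 94 EB 9D 9E E6 A1 BF E0 B8 9B 52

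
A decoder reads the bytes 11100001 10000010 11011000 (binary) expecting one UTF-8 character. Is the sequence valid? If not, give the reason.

Leading byte 0xE1 = 11100001 → 3-byte form.
Byte 3 is 0xD8 = 11011000, which is not 10xxxxxx — expected a continuation byte.

invalid (non-continuation byte where continuation expected)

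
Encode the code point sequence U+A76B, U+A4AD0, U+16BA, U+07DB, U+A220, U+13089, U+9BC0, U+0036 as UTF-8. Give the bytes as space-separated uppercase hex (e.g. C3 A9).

EA 9D AB F2 A4 AB 90 E1 9A BA DF 9B EA 88 A0 F0 93 82 89 E9 AF 80 36

U+A76B: 3-byte form → EA 9D AB.
U+A4AD0: 4-byte form → F2 A4 AB 90.
U+16BA: 3-byte form → E1 9A BA.
U+07DB: 2-byte form → DF 9B.
U+A220: 3-byte form → EA 88 A0.
U+13089: 4-byte form → F0 93 82 89.
U+9BC0: 3-byte form → E9 AF 80.
U+0036: 1-byte form → 36.
Concatenated (23 bytes): EA 9D AB F2 A4 AB 90 E1 9A BA DF 9B EA 88 A0 F0 93 82 89 E9 AF 80 36.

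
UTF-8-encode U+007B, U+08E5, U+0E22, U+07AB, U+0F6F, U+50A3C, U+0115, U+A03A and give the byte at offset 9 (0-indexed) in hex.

U+007B → 1-byte form 7B at offsets 0–0.
U+08E5 → 3-byte form E0 A3 A5 at offsets 1–3.
U+0E22 → 3-byte form E0 B8 A2 at offsets 4–6.
U+07AB → 2-byte form DE AB at offsets 7–8.
U+0F6F → 3-byte form E0 BD AF at offsets 9–11.
Offset 9 falls in char 5's range; it's byte 1 of E0 BD AF = 0xE0.

0xE0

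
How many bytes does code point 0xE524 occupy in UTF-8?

U+E524 = 0xE524. UTF-8 uses 1 byte below 0x80, 2 below 0x800, 3 below 0x10000, 4 up to 0x10FFFF. 0xE524 is in U+0800–U+FFFF → 3 bytes.

3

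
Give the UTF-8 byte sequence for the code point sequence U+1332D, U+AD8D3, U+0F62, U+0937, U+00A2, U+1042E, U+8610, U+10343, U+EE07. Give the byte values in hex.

U+1332D: 4-byte form → F0 93 8C AD.
U+AD8D3: 4-byte form → F2 AD A3 93.
U+0F62: 3-byte form → E0 BD A2.
U+0937: 3-byte form → E0 A4 B7.
U+00A2: 2-byte form → C2 A2.
U+1042E: 4-byte form → F0 90 90 AE.
U+8610: 3-byte form → E8 98 90.
U+10343: 4-byte form → F0 90 8D 83.
U+EE07: 3-byte form → EE B8 87.
Concatenated (30 bytes): F0 93 8C AD F2 AD A3 93 E0 BD A2 E0 A4 B7 C2 A2 F0 90 90 AE E8 98 90 F0 90 8D 83 EE B8 87.

F0 93 8C AD F2 AD A3 93 E0 BD A2 E0 A4 B7 C2 A2 F0 90 90 AE E8 98 90 F0 90 8D 83 EE B8 87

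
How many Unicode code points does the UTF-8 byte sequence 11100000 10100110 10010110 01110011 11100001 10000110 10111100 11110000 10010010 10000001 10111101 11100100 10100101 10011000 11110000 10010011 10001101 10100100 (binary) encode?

6

Byte at offset 0: 0xE0 = 11100000 → 3-byte char (#1). Advance 3.
Byte at offset 3: 0x73 = 01110011 → 1-byte char (#2). Advance 1.
Byte at offset 4: 0xE1 = 11100001 → 3-byte char (#3). Advance 3.
Byte at offset 7: 0xF0 = 11110000 → 4-byte char (#4). Advance 4.
Byte at offset 11: 0xE4 = 11100100 → 3-byte char (#5). Advance 3.
Byte at offset 14: 0xF0 = 11110000 → 4-byte char (#6). Advance 4.
Reached end at offset 18 after 6 code points.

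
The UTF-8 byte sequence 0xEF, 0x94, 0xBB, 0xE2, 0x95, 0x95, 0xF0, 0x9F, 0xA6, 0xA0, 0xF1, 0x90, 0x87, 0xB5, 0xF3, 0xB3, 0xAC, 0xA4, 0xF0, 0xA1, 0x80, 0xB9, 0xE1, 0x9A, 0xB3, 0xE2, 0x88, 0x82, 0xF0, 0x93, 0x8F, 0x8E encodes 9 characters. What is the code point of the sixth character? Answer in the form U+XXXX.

Offset 0: leading byte 0xEF = 11101111 → 3-byte char #1 = EF 94 BB.
Offset 3: leading byte 0xE2 = 11100010 → 3-byte char #2 = E2 95 95.
Offset 6: leading byte 0xF0 = 11110000 → 4-byte char #3 = F0 9F A6 A0.
Offset 10: leading byte 0xF1 = 11110001 → 4-byte char #4 = F1 90 87 B5.
Offset 14: leading byte 0xF3 = 11110011 → 4-byte char #5 = F3 B3 AC A4.
Offset 18: leading byte 0xF0 = 11110000 → 4-byte char #6 = F0 A1 80 B9.
Leading byte 0xF0 = 11110000 matches 11110xxx → 4-byte sequence.
Byte 1: 0xF0 = 11110000, payload 000 (3 bits).
Byte 2: 0xA1 = 10100001 (10xxxxxx ✓), payload 100001.
Byte 3: 0x80 = 10000000 (10xxxxxx ✓), payload 000000.
Byte 4: 0xB9 = 10111001 (10xxxxxx ✓), payload 111001.
Concatenate: 000100001000000111001 = 0x21039 (21 bits → U+21039).

U+21039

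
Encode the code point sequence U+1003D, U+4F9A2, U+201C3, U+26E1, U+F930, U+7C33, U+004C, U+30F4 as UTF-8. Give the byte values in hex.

F0 90 80 BD F1 8F A6 A2 F0 A0 87 83 E2 9B A1 EF A4 B0 E7 B0 B3 4C E3 83 B4

U+1003D: 4-byte form → F0 90 80 BD.
U+4F9A2: 4-byte form → F1 8F A6 A2.
U+201C3: 4-byte form → F0 A0 87 83.
U+26E1: 3-byte form → E2 9B A1.
U+F930: 3-byte form → EF A4 B0.
U+7C33: 3-byte form → E7 B0 B3.
U+004C: 1-byte form → 4C.
U+30F4: 3-byte form → E3 83 B4.
Concatenated (25 bytes): F0 90 80 BD F1 8F A6 A2 F0 A0 87 83 E2 9B A1 EF A4 B0 E7 B0 B3 4C E3 83 B4.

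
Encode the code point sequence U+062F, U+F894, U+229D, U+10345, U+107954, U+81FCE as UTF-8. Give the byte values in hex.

D8 AF EF A2 94 E2 8A 9D F0 90 8D 85 F4 87 A5 94 F2 81 BF 8E

U+062F: 2-byte form → D8 AF.
U+F894: 3-byte form → EF A2 94.
U+229D: 3-byte form → E2 8A 9D.
U+10345: 4-byte form → F0 90 8D 85.
U+107954: 4-byte form → F4 87 A5 94.
U+81FCE: 4-byte form → F2 81 BF 8E.
Concatenated (20 bytes): D8 AF EF A2 94 E2 8A 9D F0 90 8D 85 F4 87 A5 94 F2 81 BF 8E.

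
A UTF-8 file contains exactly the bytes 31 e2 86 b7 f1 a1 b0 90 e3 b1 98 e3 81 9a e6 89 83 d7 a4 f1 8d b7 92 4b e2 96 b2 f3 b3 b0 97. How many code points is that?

Byte at offset 0: 0x31 = 00110001 → 1-byte char (#1). Advance 1.
Byte at offset 1: 0xE2 = 11100010 → 3-byte char (#2). Advance 3.
Byte at offset 4: 0xF1 = 11110001 → 4-byte char (#3). Advance 4.
Byte at offset 8: 0xE3 = 11100011 → 3-byte char (#4). Advance 3.
Byte at offset 11: 0xE3 = 11100011 → 3-byte char (#5). Advance 3.
Byte at offset 14: 0xE6 = 11100110 → 3-byte char (#6). Advance 3.
Byte at offset 17: 0xD7 = 11010111 → 2-byte char (#7). Advance 2.
Byte at offset 19: 0xF1 = 11110001 → 4-byte char (#8). Advance 4.
Byte at offset 23: 0x4B = 01001011 → 1-byte char (#9). Advance 1.
Byte at offset 24: 0xE2 = 11100010 → 3-byte char (#10). Advance 3.
Byte at offset 27: 0xF3 = 11110011 → 4-byte char (#11). Advance 4.
Reached end at offset 31 after 11 code points.

11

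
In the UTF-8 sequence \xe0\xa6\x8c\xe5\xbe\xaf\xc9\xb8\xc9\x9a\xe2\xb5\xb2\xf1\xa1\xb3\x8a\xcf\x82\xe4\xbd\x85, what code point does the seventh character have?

U+03C2

Offset 0: leading byte 0xE0 = 11100000 → 3-byte char #1 = E0 A6 8C.
Offset 3: leading byte 0xE5 = 11100101 → 3-byte char #2 = E5 BE AF.
Offset 6: leading byte 0xC9 = 11001001 → 2-byte char #3 = C9 B8.
Offset 8: leading byte 0xC9 = 11001001 → 2-byte char #4 = C9 9A.
Offset 10: leading byte 0xE2 = 11100010 → 3-byte char #5 = E2 B5 B2.
Offset 13: leading byte 0xF1 = 11110001 → 4-byte char #6 = F1 A1 B3 8A.
Offset 17: leading byte 0xCF = 11001111 → 2-byte char #7 = CF 82.
Leading byte 0xCF = 11001111 matches 110xxxxx → 2-byte sequence.
Byte 1: 0xCF = 11001111, payload 01111 (5 bits).
Byte 2: 0x82 = 10000010 (10xxxxxx ✓), payload 000010.
Concatenate: 01111000010 = 0x3C2 (11 bits → U+03C2).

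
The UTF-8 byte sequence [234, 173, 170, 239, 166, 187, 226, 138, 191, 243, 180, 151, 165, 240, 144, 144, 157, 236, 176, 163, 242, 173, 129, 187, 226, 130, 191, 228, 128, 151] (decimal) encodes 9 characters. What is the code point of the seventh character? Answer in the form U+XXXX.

Offset 0: leading byte 0xEA = 11101010 → 3-byte char #1 = EA AD AA.
Offset 3: leading byte 0xEF = 11101111 → 3-byte char #2 = EF A6 BB.
Offset 6: leading byte 0xE2 = 11100010 → 3-byte char #3 = E2 8A BF.
Offset 9: leading byte 0xF3 = 11110011 → 4-byte char #4 = F3 B4 97 A5.
Offset 13: leading byte 0xF0 = 11110000 → 4-byte char #5 = F0 90 90 9D.
Offset 17: leading byte 0xEC = 11101100 → 3-byte char #6 = EC B0 A3.
Offset 20: leading byte 0xF2 = 11110010 → 4-byte char #7 = F2 AD 81 BB.
Leading byte 0xF2 = 11110010 matches 11110xxx → 4-byte sequence.
Byte 1: 0xF2 = 11110010, payload 010 (3 bits).
Byte 2: 0xAD = 10101101 (10xxxxxx ✓), payload 101101.
Byte 3: 0x81 = 10000001 (10xxxxxx ✓), payload 000001.
Byte 4: 0xBB = 10111011 (10xxxxxx ✓), payload 111011.
Concatenate: 010101101000001111011 = 0xAD07B (21 bits → U+AD07B).

U+AD07B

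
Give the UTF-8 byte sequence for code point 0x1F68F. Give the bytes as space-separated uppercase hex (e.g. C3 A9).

U+1F68F = 0x1F68F = 128655 decimal. In range U+10000–U+10FFFF → 4-byte form: 11110xxx 10xxxxxx 10xxxxxx 10xxxxxx.
Binary (21 bits): 000011111011010001111.
Split 3+6+6+6: 000 | 011111 | 011010 | 001111.
Byte 1: 11110000 = 0xF0.
Byte 2: 10011111 = 0x9F.
Byte 3: 10011010 = 0x9A.
Byte 4: 10001111 = 0x8F.

F0 9F 9A 8F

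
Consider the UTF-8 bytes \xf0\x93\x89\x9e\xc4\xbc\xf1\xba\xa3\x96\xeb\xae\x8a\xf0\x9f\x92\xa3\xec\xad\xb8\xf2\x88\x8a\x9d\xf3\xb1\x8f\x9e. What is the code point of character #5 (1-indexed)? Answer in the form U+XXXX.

U+1F4A3

Offset 0: leading byte 0xF0 = 11110000 → 4-byte char #1 = F0 93 89 9E.
Offset 4: leading byte 0xC4 = 11000100 → 2-byte char #2 = C4 BC.
Offset 6: leading byte 0xF1 = 11110001 → 4-byte char #3 = F1 BA A3 96.
Offset 10: leading byte 0xEB = 11101011 → 3-byte char #4 = EB AE 8A.
Offset 13: leading byte 0xF0 = 11110000 → 4-byte char #5 = F0 9F 92 A3.
Leading byte 0xF0 = 11110000 matches 11110xxx → 4-byte sequence.
Byte 1: 0xF0 = 11110000, payload 000 (3 bits).
Byte 2: 0x9F = 10011111 (10xxxxxx ✓), payload 011111.
Byte 3: 0x92 = 10010010 (10xxxxxx ✓), payload 010010.
Byte 4: 0xA3 = 10100011 (10xxxxxx ✓), payload 100011.
Concatenate: 000011111010010100011 = 0x1F4A3 (21 bits → U+1F4A3).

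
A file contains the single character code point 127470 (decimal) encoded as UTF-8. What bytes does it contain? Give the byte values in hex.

F0 9F 87 AE

U+1F1EE = 0x1F1EE = 127470 decimal. In range U+10000–U+10FFFF → 4-byte form: 11110xxx 10xxxxxx 10xxxxxx 10xxxxxx.
Binary (21 bits): 000011111000111101110.
Split 3+6+6+6: 000 | 011111 | 000111 | 101110.
Byte 1: 11110000 = 0xF0.
Byte 2: 10011111 = 0x9F.
Byte 3: 10000111 = 0x87.
Byte 4: 10101110 = 0xAE.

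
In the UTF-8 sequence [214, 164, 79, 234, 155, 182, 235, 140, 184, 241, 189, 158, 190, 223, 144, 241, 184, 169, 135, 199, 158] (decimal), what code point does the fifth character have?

U+7D7BE

Offset 0: leading byte 0xD6 = 11010110 → 2-byte char #1 = D6 A4.
Offset 2: leading byte 0x4F = 01001111 → 1-byte char #2 = 4F.
Offset 3: leading byte 0xEA = 11101010 → 3-byte char #3 = EA 9B B6.
Offset 6: leading byte 0xEB = 11101011 → 3-byte char #4 = EB 8C B8.
Offset 9: leading byte 0xF1 = 11110001 → 4-byte char #5 = F1 BD 9E BE.
Leading byte 0xF1 = 11110001 matches 11110xxx → 4-byte sequence.
Byte 1: 0xF1 = 11110001, payload 001 (3 bits).
Byte 2: 0xBD = 10111101 (10xxxxxx ✓), payload 111101.
Byte 3: 0x9E = 10011110 (10xxxxxx ✓), payload 011110.
Byte 4: 0xBE = 10111110 (10xxxxxx ✓), payload 111110.
Concatenate: 001111101011110111110 = 0x7D7BE (21 bits → U+7D7BE).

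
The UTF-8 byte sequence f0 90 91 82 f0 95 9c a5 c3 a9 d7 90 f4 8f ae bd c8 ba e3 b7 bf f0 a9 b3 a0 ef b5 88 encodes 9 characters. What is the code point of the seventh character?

Offset 0: leading byte 0xF0 = 11110000 → 4-byte char #1 = F0 90 91 82.
Offset 4: leading byte 0xF0 = 11110000 → 4-byte char #2 = F0 95 9C A5.
Offset 8: leading byte 0xC3 = 11000011 → 2-byte char #3 = C3 A9.
Offset 10: leading byte 0xD7 = 11010111 → 2-byte char #4 = D7 90.
Offset 12: leading byte 0xF4 = 11110100 → 4-byte char #5 = F4 8F AE BD.
Offset 16: leading byte 0xC8 = 11001000 → 2-byte char #6 = C8 BA.
Offset 18: leading byte 0xE3 = 11100011 → 3-byte char #7 = E3 B7 BF.
Leading byte 0xE3 = 11100011 matches 1110xxxx → 3-byte sequence.
Byte 1: 0xE3 = 11100011, payload 0011 (4 bits).
Byte 2: 0xB7 = 10110111 (10xxxxxx ✓), payload 110111.
Byte 3: 0xBF = 10111111 (10xxxxxx ✓), payload 111111.
Concatenate: 0011110111111111 = 0x3DFF (16 bits → U+3DFF).

U+3DFF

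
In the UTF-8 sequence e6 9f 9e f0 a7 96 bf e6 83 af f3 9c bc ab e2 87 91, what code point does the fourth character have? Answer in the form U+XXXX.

U+DCF2B

Offset 0: leading byte 0xE6 = 11100110 → 3-byte char #1 = E6 9F 9E.
Offset 3: leading byte 0xF0 = 11110000 → 4-byte char #2 = F0 A7 96 BF.
Offset 7: leading byte 0xE6 = 11100110 → 3-byte char #3 = E6 83 AF.
Offset 10: leading byte 0xF3 = 11110011 → 4-byte char #4 = F3 9C BC AB.
Leading byte 0xF3 = 11110011 matches 11110xxx → 4-byte sequence.
Byte 1: 0xF3 = 11110011, payload 011 (3 bits).
Byte 2: 0x9C = 10011100 (10xxxxxx ✓), payload 011100.
Byte 3: 0xBC = 10111100 (10xxxxxx ✓), payload 111100.
Byte 4: 0xAB = 10101011 (10xxxxxx ✓), payload 101011.
Concatenate: 011011100111100101011 = 0xDCF2B (21 bits → U+DCF2B).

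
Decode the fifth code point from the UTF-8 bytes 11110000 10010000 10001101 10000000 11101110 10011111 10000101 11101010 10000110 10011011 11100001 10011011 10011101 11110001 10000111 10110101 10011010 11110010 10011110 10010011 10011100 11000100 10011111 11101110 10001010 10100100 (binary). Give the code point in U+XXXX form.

Offset 0: leading byte 0xF0 = 11110000 → 4-byte char #1 = F0 90 8D 80.
Offset 4: leading byte 0xEE = 11101110 → 3-byte char #2 = EE 9F 85.
Offset 7: leading byte 0xEA = 11101010 → 3-byte char #3 = EA 86 9B.
Offset 10: leading byte 0xE1 = 11100001 → 3-byte char #4 = E1 9B 9D.
Offset 13: leading byte 0xF1 = 11110001 → 4-byte char #5 = F1 87 B5 9A.
Leading byte 0xF1 = 11110001 matches 11110xxx → 4-byte sequence.
Byte 1: 0xF1 = 11110001, payload 001 (3 bits).
Byte 2: 0x87 = 10000111 (10xxxxxx ✓), payload 000111.
Byte 3: 0xB5 = 10110101 (10xxxxxx ✓), payload 110101.
Byte 4: 0x9A = 10011010 (10xxxxxx ✓), payload 011010.
Concatenate: 001000111110101011010 = 0x47D5A (21 bits → U+47D5A).

U+47D5A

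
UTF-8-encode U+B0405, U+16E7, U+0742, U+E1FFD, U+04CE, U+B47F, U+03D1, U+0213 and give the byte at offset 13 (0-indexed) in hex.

0xD3

U+B0405 → 4-byte form F2 B0 90 85 at offsets 0–3.
U+16E7 → 3-byte form E1 9B A7 at offsets 4–6.
U+0742 → 2-byte form DD 82 at offsets 7–8.
U+E1FFD → 4-byte form F3 A1 BF BD at offsets 9–12.
U+04CE → 2-byte form D3 8E at offsets 13–14.
Offset 13 falls in char 5's range; it's byte 1 of D3 8E = 0xD3.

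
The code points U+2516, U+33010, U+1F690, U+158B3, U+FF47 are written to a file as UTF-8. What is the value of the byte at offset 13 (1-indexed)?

0x95

1-indexed offset 13 is 0-indexed offset 12.
U+2516 → 3-byte form E2 94 96 at offsets 0–2.
U+33010 → 4-byte form F0 B3 80 90 at offsets 3–6.
U+1F690 → 4-byte form F0 9F 9A 90 at offsets 7–10.
U+158B3 → 4-byte form F0 95 A2 B3 at offsets 11–14.
Offset 12 falls in char 4's range; it's byte 2 of F0 95 A2 B3 = 0x95.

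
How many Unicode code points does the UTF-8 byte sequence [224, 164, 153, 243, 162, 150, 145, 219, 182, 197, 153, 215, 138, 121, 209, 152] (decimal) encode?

7

Byte at offset 0: 0xE0 = 11100000 → 3-byte char (#1). Advance 3.
Byte at offset 3: 0xF3 = 11110011 → 4-byte char (#2). Advance 4.
Byte at offset 7: 0xDB = 11011011 → 2-byte char (#3). Advance 2.
Byte at offset 9: 0xC5 = 11000101 → 2-byte char (#4). Advance 2.
Byte at offset 11: 0xD7 = 11010111 → 2-byte char (#5). Advance 2.
Byte at offset 13: 0x79 = 01111001 → 1-byte char (#6). Advance 1.
Byte at offset 14: 0xD1 = 11010001 → 2-byte char (#7). Advance 2.
Reached end at offset 16 after 7 code points.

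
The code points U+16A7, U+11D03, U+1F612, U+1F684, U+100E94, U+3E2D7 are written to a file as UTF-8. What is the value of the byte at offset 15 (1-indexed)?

0x84

1-indexed offset 15 is 0-indexed offset 14.
U+16A7 → 3-byte form E1 9A A7 at offsets 0–2.
U+11D03 → 4-byte form F0 91 B4 83 at offsets 3–6.
U+1F612 → 4-byte form F0 9F 98 92 at offsets 7–10.
U+1F684 → 4-byte form F0 9F 9A 84 at offsets 11–14.
Offset 14 falls in char 4's range; it's byte 4 of F0 9F 9A 84 = 0x84.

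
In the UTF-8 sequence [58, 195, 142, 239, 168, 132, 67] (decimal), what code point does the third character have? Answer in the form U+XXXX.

U+FA04

Offset 0: leading byte 0x3A = 00111010 → 1-byte char #1 = 3A.
Offset 1: leading byte 0xC3 = 11000011 → 2-byte char #2 = C3 8E.
Offset 3: leading byte 0xEF = 11101111 → 3-byte char #3 = EF A8 84.
Leading byte 0xEF = 11101111 matches 1110xxxx → 3-byte sequence.
Byte 1: 0xEF = 11101111, payload 1111 (4 bits).
Byte 2: 0xA8 = 10101000 (10xxxxxx ✓), payload 101000.
Byte 3: 0x84 = 10000100 (10xxxxxx ✓), payload 000100.
Concatenate: 1111101000000100 = 0xFA04 (16 bits → U+FA04).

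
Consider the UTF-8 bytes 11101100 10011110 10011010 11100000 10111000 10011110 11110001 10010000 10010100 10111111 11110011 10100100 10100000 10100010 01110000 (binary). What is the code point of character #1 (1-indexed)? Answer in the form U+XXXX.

Offset 0: leading byte 0xEC = 11101100 → 3-byte char #1 = EC 9E 9A.
Leading byte 0xEC = 11101100 matches 1110xxxx → 3-byte sequence.
Byte 1: 0xEC = 11101100, payload 1100 (4 bits).
Byte 2: 0x9E = 10011110 (10xxxxxx ✓), payload 011110.
Byte 3: 0x9A = 10011010 (10xxxxxx ✓), payload 011010.
Concatenate: 1100011110011010 = 0xC79A (16 bits → U+C79A).

U+C79A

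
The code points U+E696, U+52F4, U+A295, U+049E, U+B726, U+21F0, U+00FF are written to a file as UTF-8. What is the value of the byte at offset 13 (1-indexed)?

1-indexed offset 13 is 0-indexed offset 12.
U+E696 → 3-byte form EE 9A 96 at offsets 0–2.
U+52F4 → 3-byte form E5 8B B4 at offsets 3–5.
U+A295 → 3-byte form EA 8A 95 at offsets 6–8.
U+049E → 2-byte form D2 9E at offsets 9–10.
U+B726 → 3-byte form EB 9C A6 at offsets 11–13.
Offset 12 falls in char 5's range; it's byte 2 of EB 9C A6 = 0x9C.

0x9C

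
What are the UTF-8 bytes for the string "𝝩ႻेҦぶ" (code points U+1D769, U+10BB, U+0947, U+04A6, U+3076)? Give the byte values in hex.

U+1D769: 4-byte form → F0 9D 9D A9.
U+10BB: 3-byte form → E1 82 BB.
U+0947: 3-byte form → E0 A5 87.
U+04A6: 2-byte form → D2 A6.
U+3076: 3-byte form → E3 81 B6.
Concatenated (15 bytes): F0 9D 9D A9 E1 82 BB E0 A5 87 D2 A6 E3 81 B6.

F0 9D 9D A9 E1 82 BB E0 A5 87 D2 A6 E3 81 B6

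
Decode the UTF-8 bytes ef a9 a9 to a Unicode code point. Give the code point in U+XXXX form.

Leading byte 0xEF = 11101111 matches 1110xxxx → 3-byte sequence.
Byte 1: 0xEF = 11101111, payload 1111 (4 bits).
Byte 2: 0xA9 = 10101001 (10xxxxxx ✓), payload 101001.
Byte 3: 0xA9 = 10101001 (10xxxxxx ✓), payload 101001.
Concatenate: 1111101001101001 = 0xFA69 (16 bits → U+FA69).

U+FA69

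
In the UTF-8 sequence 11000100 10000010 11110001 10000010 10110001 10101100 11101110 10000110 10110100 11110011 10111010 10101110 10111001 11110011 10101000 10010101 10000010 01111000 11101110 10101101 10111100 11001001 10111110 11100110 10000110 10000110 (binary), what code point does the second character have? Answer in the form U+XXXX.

Offset 0: leading byte 0xC4 = 11000100 → 2-byte char #1 = C4 82.
Offset 2: leading byte 0xF1 = 11110001 → 4-byte char #2 = F1 82 B1 AC.
Leading byte 0xF1 = 11110001 matches 11110xxx → 4-byte sequence.
Byte 1: 0xF1 = 11110001, payload 001 (3 bits).
Byte 2: 0x82 = 10000010 (10xxxxxx ✓), payload 000010.
Byte 3: 0xB1 = 10110001 (10xxxxxx ✓), payload 110001.
Byte 4: 0xAC = 10101100 (10xxxxxx ✓), payload 101100.
Concatenate: 001000010110001101100 = 0x42C6C (21 bits → U+42C6C).

U+42C6C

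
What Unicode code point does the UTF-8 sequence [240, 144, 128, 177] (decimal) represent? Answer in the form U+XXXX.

Leading byte 0xF0 = 11110000 matches 11110xxx → 4-byte sequence.
Byte 1: 0xF0 = 11110000, payload 000 (3 bits).
Byte 2: 0x90 = 10010000 (10xxxxxx ✓), payload 010000.
Byte 3: 0x80 = 10000000 (10xxxxxx ✓), payload 000000.
Byte 4: 0xB1 = 10110001 (10xxxxxx ✓), payload 110001.
Concatenate: 000010000000000110001 = 0x10031 (21 bits → U+10031).

U+10031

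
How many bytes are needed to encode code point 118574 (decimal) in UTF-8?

U+1CF2E = 0x1CF2E. UTF-8 uses 1 byte below 0x80, 2 below 0x800, 3 below 0x10000, 4 up to 0x10FFFF. 0x1CF2E is in U+10000–U+10FFFF → 4 bytes.

4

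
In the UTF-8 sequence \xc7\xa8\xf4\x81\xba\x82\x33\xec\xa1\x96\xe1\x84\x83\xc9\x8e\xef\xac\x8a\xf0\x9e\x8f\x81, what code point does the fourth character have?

U+C856

Offset 0: leading byte 0xC7 = 11000111 → 2-byte char #1 = C7 A8.
Offset 2: leading byte 0xF4 = 11110100 → 4-byte char #2 = F4 81 BA 82.
Offset 6: leading byte 0x33 = 00110011 → 1-byte char #3 = 33.
Offset 7: leading byte 0xEC = 11101100 → 3-byte char #4 = EC A1 96.
Leading byte 0xEC = 11101100 matches 1110xxxx → 3-byte sequence.
Byte 1: 0xEC = 11101100, payload 1100 (4 bits).
Byte 2: 0xA1 = 10100001 (10xxxxxx ✓), payload 100001.
Byte 3: 0x96 = 10010110 (10xxxxxx ✓), payload 010110.
Concatenate: 1100100001010110 = 0xC856 (16 bits → U+C856).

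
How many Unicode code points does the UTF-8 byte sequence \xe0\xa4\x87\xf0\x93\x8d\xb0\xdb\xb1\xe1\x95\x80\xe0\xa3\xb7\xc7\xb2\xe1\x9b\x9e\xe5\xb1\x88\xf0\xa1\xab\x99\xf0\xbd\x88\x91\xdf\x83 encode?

11

Byte at offset 0: 0xE0 = 11100000 → 3-byte char (#1). Advance 3.
Byte at offset 3: 0xF0 = 11110000 → 4-byte char (#2). Advance 4.
Byte at offset 7: 0xDB = 11011011 → 2-byte char (#3). Advance 2.
Byte at offset 9: 0xE1 = 11100001 → 3-byte char (#4). Advance 3.
Byte at offset 12: 0xE0 = 11100000 → 3-byte char (#5). Advance 3.
Byte at offset 15: 0xC7 = 11000111 → 2-byte char (#6). Advance 2.
Byte at offset 17: 0xE1 = 11100001 → 3-byte char (#7). Advance 3.
Byte at offset 20: 0xE5 = 11100101 → 3-byte char (#8). Advance 3.
Byte at offset 23: 0xF0 = 11110000 → 4-byte char (#9). Advance 4.
Byte at offset 27: 0xF0 = 11110000 → 4-byte char (#10). Advance 4.
Byte at offset 31: 0xDF = 11011111 → 2-byte char (#11). Advance 2.
Reached end at offset 33 after 11 code points.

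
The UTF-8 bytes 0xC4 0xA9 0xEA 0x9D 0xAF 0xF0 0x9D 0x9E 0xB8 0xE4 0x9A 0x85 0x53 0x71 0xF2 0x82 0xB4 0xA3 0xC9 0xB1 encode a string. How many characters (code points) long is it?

Byte at offset 0: 0xC4 = 11000100 → 2-byte char (#1). Advance 2.
Byte at offset 2: 0xEA = 11101010 → 3-byte char (#2). Advance 3.
Byte at offset 5: 0xF0 = 11110000 → 4-byte char (#3). Advance 4.
Byte at offset 9: 0xE4 = 11100100 → 3-byte char (#4). Advance 3.
Byte at offset 12: 0x53 = 01010011 → 1-byte char (#5). Advance 1.
Byte at offset 13: 0x71 = 01110001 → 1-byte char (#6). Advance 1.
Byte at offset 14: 0xF2 = 11110010 → 4-byte char (#7). Advance 4.
Byte at offset 18: 0xC9 = 11001001 → 2-byte char (#8). Advance 2.
Reached end at offset 20 after 8 code points.

8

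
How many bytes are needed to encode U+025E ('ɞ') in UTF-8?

U+025E = 0x25E. UTF-8 uses 1 byte below 0x80, 2 below 0x800, 3 below 0x10000, 4 up to 0x10FFFF. 0x25E is in U+0080–U+07FF → 2 bytes.

2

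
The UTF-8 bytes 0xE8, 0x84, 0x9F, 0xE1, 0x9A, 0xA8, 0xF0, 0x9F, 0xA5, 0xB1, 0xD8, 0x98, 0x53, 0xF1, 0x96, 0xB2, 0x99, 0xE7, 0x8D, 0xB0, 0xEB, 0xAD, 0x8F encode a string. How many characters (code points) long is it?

8

Byte at offset 0: 0xE8 = 11101000 → 3-byte char (#1). Advance 3.
Byte at offset 3: 0xE1 = 11100001 → 3-byte char (#2). Advance 3.
Byte at offset 6: 0xF0 = 11110000 → 4-byte char (#3). Advance 4.
Byte at offset 10: 0xD8 = 11011000 → 2-byte char (#4). Advance 2.
Byte at offset 12: 0x53 = 01010011 → 1-byte char (#5). Advance 1.
Byte at offset 13: 0xF1 = 11110001 → 4-byte char (#6). Advance 4.
Byte at offset 17: 0xE7 = 11100111 → 3-byte char (#7). Advance 3.
Byte at offset 20: 0xEB = 11101011 → 3-byte char (#8). Advance 3.
Reached end at offset 23 after 8 code points.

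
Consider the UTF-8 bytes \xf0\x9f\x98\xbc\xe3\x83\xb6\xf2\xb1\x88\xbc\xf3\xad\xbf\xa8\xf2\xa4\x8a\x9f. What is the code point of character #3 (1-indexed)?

U+B123C

Offset 0: leading byte 0xF0 = 11110000 → 4-byte char #1 = F0 9F 98 BC.
Offset 4: leading byte 0xE3 = 11100011 → 3-byte char #2 = E3 83 B6.
Offset 7: leading byte 0xF2 = 11110010 → 4-byte char #3 = F2 B1 88 BC.
Leading byte 0xF2 = 11110010 matches 11110xxx → 4-byte sequence.
Byte 1: 0xF2 = 11110010, payload 010 (3 bits).
Byte 2: 0xB1 = 10110001 (10xxxxxx ✓), payload 110001.
Byte 3: 0x88 = 10001000 (10xxxxxx ✓), payload 001000.
Byte 4: 0xBC = 10111100 (10xxxxxx ✓), payload 111100.
Concatenate: 010110001001000111100 = 0xB123C (21 bits → U+B123C).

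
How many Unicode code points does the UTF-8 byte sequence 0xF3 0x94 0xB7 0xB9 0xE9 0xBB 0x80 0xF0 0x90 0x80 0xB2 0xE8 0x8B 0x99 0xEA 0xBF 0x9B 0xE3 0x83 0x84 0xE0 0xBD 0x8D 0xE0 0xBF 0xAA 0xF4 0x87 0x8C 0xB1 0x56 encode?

10

Byte at offset 0: 0xF3 = 11110011 → 4-byte char (#1). Advance 4.
Byte at offset 4: 0xE9 = 11101001 → 3-byte char (#2). Advance 3.
Byte at offset 7: 0xF0 = 11110000 → 4-byte char (#3). Advance 4.
Byte at offset 11: 0xE8 = 11101000 → 3-byte char (#4). Advance 3.
Byte at offset 14: 0xEA = 11101010 → 3-byte char (#5). Advance 3.
Byte at offset 17: 0xE3 = 11100011 → 3-byte char (#6). Advance 3.
Byte at offset 20: 0xE0 = 11100000 → 3-byte char (#7). Advance 3.
Byte at offset 23: 0xE0 = 11100000 → 3-byte char (#8). Advance 3.
Byte at offset 26: 0xF4 = 11110100 → 4-byte char (#9). Advance 4.
Byte at offset 30: 0x56 = 01010110 → 1-byte char (#10). Advance 1.
Reached end at offset 31 after 10 code points.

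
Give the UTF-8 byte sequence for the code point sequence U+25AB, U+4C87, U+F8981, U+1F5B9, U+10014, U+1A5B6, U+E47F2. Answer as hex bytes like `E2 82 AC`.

E2 96 AB E4 B2 87 F3 B8 A6 81 F0 9F 96 B9 F0 90 80 94 F0 9A 96 B6 F3 A4 9F B2

U+25AB: 3-byte form → E2 96 AB.
U+4C87: 3-byte form → E4 B2 87.
U+F8981: 4-byte form → F3 B8 A6 81.
U+1F5B9: 4-byte form → F0 9F 96 B9.
U+10014: 4-byte form → F0 90 80 94.
U+1A5B6: 4-byte form → F0 9A 96 B6.
U+E47F2: 4-byte form → F3 A4 9F B2.
Concatenated (26 bytes): E2 96 AB E4 B2 87 F3 B8 A6 81 F0 9F 96 B9 F0 90 80 94 F0 9A 96 B6 F3 A4 9F B2.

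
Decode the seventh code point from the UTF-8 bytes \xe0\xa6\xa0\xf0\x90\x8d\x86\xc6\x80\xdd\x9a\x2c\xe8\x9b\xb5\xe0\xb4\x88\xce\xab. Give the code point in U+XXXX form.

U+0D08

Offset 0: leading byte 0xE0 = 11100000 → 3-byte char #1 = E0 A6 A0.
Offset 3: leading byte 0xF0 = 11110000 → 4-byte char #2 = F0 90 8D 86.
Offset 7: leading byte 0xC6 = 11000110 → 2-byte char #3 = C6 80.
Offset 9: leading byte 0xDD = 11011101 → 2-byte char #4 = DD 9A.
Offset 11: leading byte 0x2C = 00101100 → 1-byte char #5 = 2C.
Offset 12: leading byte 0xE8 = 11101000 → 3-byte char #6 = E8 9B B5.
Offset 15: leading byte 0xE0 = 11100000 → 3-byte char #7 = E0 B4 88.
Leading byte 0xE0 = 11100000 matches 1110xxxx → 3-byte sequence.
Byte 1: 0xE0 = 11100000, payload 0000 (4 bits).
Byte 2: 0xB4 = 10110100 (10xxxxxx ✓), payload 110100.
Byte 3: 0x88 = 10001000 (10xxxxxx ✓), payload 001000.
Concatenate: 0000110100001000 = 0xD08 (16 bits → U+0D08).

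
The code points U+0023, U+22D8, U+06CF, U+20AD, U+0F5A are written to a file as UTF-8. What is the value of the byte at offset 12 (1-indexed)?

1-indexed offset 12 is 0-indexed offset 11.
U+0023 → 1-byte form 23 at offsets 0–0.
U+22D8 → 3-byte form E2 8B 98 at offsets 1–3.
U+06CF → 2-byte form DB 8F at offsets 4–5.
U+20AD → 3-byte form E2 82 AD at offsets 6–8.
U+0F5A → 3-byte form E0 BD 9A at offsets 9–11.
Offset 11 falls in char 5's range; it's byte 3 of E0 BD 9A = 0x9A.

0x9A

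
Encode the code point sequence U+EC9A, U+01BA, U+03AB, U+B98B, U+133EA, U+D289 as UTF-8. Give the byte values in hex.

U+EC9A: 3-byte form → EE B2 9A.
U+01BA: 2-byte form → C6 BA.
U+03AB: 2-byte form → CE AB.
U+B98B: 3-byte form → EB A6 8B.
U+133EA: 4-byte form → F0 93 8F AA.
U+D289: 3-byte form → ED 8A 89.
Concatenated (17 bytes): EE B2 9A C6 BA CE AB EB A6 8B F0 93 8F AA ED 8A 89.

EE B2 9A C6 BA CE AB EB A6 8B F0 93 8F AA ED 8A 89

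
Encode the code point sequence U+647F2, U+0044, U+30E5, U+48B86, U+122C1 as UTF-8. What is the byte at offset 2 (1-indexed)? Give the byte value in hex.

0xA4

1-indexed offset 2 is 0-indexed offset 1.
U+647F2 → 4-byte form F1 A4 9F B2 at offsets 0–3.
Offset 1 falls in char 1's range; it's byte 2 of F1 A4 9F B2 = 0xA4.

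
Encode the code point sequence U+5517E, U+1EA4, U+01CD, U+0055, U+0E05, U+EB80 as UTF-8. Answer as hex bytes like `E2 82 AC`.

U+5517E: 4-byte form → F1 95 85 BE.
U+1EA4: 3-byte form → E1 BA A4.
U+01CD: 2-byte form → C7 8D.
U+0055: 1-byte form → 55.
U+0E05: 3-byte form → E0 B8 85.
U+EB80: 3-byte form → EE AE 80.
Concatenated (16 bytes): F1 95 85 BE E1 BA A4 C7 8D 55 E0 B8 85 EE AE 80.

F1 95 85 BE E1 BA A4 C7 8D 55 E0 B8 85 EE AE 80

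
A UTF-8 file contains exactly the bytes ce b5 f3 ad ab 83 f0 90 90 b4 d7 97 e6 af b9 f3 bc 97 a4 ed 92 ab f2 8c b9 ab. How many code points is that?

8

Byte at offset 0: 0xCE = 11001110 → 2-byte char (#1). Advance 2.
Byte at offset 2: 0xF3 = 11110011 → 4-byte char (#2). Advance 4.
Byte at offset 6: 0xF0 = 11110000 → 4-byte char (#3). Advance 4.
Byte at offset 10: 0xD7 = 11010111 → 2-byte char (#4). Advance 2.
Byte at offset 12: 0xE6 = 11100110 → 3-byte char (#5). Advance 3.
Byte at offset 15: 0xF3 = 11110011 → 4-byte char (#6). Advance 4.
Byte at offset 19: 0xED = 11101101 → 3-byte char (#7). Advance 3.
Byte at offset 22: 0xF2 = 11110010 → 4-byte char (#8). Advance 4.
Reached end at offset 26 after 8 code points.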